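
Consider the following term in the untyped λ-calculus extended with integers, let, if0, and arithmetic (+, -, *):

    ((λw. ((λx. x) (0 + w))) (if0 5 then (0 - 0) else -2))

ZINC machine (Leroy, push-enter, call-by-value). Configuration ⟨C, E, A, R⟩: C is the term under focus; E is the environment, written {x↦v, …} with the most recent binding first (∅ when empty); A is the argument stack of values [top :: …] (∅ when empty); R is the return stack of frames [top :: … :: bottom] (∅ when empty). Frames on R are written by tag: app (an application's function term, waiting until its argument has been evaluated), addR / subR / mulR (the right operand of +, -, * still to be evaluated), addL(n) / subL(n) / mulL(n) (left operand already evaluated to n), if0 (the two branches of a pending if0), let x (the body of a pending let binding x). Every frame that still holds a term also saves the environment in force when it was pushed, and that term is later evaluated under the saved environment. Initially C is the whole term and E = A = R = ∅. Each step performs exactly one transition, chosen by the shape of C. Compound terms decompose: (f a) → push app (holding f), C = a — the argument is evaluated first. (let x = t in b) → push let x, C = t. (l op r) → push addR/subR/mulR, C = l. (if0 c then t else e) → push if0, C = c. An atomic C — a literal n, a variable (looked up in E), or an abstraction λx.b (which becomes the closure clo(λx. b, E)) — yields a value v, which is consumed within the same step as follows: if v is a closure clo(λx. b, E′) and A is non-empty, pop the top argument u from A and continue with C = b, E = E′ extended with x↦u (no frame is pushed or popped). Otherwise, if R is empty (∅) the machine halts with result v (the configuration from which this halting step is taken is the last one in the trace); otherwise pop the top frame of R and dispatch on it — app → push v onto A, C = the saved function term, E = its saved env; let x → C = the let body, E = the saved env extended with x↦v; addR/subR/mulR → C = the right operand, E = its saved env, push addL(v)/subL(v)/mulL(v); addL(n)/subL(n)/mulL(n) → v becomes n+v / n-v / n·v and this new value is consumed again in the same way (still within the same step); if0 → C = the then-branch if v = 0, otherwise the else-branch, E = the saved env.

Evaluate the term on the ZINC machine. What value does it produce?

Answer: -2

Derivation:
step 0: ⟨C=((λw. ((λx. x) (0 + w))) (if0 5 then (0 - 0) else -2)); E=∅; A=∅; R=∅⟩
step 1: ⟨C=(if0 5 then (0 - 0) else -2); E=∅; A=∅; R=[app]⟩
step 2: ⟨C=5; E=∅; A=∅; R=[if0 :: app]⟩
step 3: ⟨C=-2; E=∅; A=∅; R=[app]⟩
step 4: ⟨C=(λw. ((λx. x) (0 + w))); E=∅; A=[-2]; R=∅⟩
step 5: ⟨C=((λx. x) (0 + w)); E={w↦-2}; A=∅; R=∅⟩
step 6: ⟨C=(0 + w); E={w↦-2}; A=∅; R=[app]⟩
step 7: ⟨C=0; E={w↦-2}; A=∅; R=[addR :: app]⟩
step 8: ⟨C=w; E={w↦-2}; A=∅; R=[addL(0) :: app]⟩
step 9: ⟨C=(λx. x); E={w↦-2}; A=[-2]; R=∅⟩
step 10: ⟨C=x; E={x↦-2, w↦-2}; A=∅; R=∅⟩
→ final value -2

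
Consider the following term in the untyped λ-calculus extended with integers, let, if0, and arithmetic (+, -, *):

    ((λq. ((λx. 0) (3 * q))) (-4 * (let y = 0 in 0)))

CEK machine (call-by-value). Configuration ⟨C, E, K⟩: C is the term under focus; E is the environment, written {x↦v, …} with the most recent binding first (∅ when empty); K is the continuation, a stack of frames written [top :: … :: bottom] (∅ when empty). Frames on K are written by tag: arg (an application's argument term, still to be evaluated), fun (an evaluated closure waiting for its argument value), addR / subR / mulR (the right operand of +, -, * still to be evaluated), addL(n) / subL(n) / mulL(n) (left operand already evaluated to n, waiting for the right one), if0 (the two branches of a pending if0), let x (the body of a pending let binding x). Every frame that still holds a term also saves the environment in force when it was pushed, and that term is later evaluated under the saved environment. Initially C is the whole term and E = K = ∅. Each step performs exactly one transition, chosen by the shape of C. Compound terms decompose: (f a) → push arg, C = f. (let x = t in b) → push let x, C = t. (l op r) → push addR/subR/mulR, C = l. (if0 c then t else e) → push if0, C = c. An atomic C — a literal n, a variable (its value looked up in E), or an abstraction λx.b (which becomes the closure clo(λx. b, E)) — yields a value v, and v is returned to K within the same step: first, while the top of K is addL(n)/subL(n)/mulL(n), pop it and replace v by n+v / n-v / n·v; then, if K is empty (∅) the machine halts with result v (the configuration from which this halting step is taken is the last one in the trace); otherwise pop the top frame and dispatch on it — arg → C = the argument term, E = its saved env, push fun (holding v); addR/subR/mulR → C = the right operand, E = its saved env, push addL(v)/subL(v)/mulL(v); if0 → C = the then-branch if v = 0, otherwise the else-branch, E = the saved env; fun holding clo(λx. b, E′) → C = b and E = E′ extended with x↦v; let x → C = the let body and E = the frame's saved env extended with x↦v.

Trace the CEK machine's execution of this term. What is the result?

Answer: 0

Derivation:
0. <C=((λq. ((λx. 0) (3 * q))) (-4 * (let y = 0 in 0))), E=∅, K=∅>
1. <C=(λq. ((λx. 0) (3 * q))), E=∅, K=[arg]>
2. <C=(-4 * (let y = 0 in 0)), E=∅, K=[fun]>
3. <C=-4, E=∅, K=[mulR :: fun]>
4. <C=(let y = 0 in 0), E=∅, K=[mulL(-4) :: fun]>
5. <C=0, E=∅, K=[let y :: mulL(-4) :: fun]>
6. <C=0, E={y↦0}, K=[mulL(-4) :: fun]>
7. <C=((λx. 0) (3 * q)), E={q↦0}, K=∅>
8. <C=(λx. 0), E={q↦0}, K=[arg]>
9. <C=(3 * q), E={q↦0}, K=[fun]>
10. <C=3, E={q↦0}, K=[mulR :: fun]>
11. <C=q, E={q↦0}, K=[mulL(3) :: fun]>
12. <C=0, E={x↦0, q↦0}, K=∅>
→ final value 0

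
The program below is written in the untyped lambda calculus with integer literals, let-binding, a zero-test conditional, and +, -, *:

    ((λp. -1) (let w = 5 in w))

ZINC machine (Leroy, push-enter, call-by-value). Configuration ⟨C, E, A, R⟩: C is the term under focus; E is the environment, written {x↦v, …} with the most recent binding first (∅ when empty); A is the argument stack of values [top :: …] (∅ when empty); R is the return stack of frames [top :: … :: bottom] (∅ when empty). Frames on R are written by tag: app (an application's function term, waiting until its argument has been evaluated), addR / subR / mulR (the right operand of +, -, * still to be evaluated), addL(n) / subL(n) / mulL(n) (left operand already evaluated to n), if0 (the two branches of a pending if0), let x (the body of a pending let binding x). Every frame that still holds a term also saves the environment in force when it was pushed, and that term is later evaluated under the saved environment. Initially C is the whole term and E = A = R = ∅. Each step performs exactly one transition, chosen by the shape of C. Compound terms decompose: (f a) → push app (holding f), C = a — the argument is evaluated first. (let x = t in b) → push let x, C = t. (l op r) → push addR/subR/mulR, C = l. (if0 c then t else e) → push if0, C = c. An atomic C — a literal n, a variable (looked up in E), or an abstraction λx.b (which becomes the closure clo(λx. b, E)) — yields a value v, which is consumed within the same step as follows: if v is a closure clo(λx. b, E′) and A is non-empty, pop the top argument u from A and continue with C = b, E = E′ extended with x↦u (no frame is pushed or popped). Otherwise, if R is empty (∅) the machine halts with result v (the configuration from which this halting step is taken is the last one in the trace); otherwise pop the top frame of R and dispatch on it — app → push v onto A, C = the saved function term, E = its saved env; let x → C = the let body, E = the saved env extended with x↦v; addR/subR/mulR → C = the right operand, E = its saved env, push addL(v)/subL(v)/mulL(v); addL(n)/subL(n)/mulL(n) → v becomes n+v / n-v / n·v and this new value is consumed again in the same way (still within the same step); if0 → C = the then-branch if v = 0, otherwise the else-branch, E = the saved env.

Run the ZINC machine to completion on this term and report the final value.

Answer: -1

Machine steps:
0. <C=((λp. -1) (let w = 5 in w)), E=∅, A=∅, R=∅>
1. <C=(let w = 5 in w), E=∅, A=∅, R=[app]>
2. <C=5, E=∅, A=∅, R=[let w :: app]>
3. <C=w, E={w↦5}, A=∅, R=[app]>
4. <C=(λp. -1), E=∅, A=[5], R=∅>
5. <C=-1, E={p↦5}, A=∅, R=∅>
→ final value -1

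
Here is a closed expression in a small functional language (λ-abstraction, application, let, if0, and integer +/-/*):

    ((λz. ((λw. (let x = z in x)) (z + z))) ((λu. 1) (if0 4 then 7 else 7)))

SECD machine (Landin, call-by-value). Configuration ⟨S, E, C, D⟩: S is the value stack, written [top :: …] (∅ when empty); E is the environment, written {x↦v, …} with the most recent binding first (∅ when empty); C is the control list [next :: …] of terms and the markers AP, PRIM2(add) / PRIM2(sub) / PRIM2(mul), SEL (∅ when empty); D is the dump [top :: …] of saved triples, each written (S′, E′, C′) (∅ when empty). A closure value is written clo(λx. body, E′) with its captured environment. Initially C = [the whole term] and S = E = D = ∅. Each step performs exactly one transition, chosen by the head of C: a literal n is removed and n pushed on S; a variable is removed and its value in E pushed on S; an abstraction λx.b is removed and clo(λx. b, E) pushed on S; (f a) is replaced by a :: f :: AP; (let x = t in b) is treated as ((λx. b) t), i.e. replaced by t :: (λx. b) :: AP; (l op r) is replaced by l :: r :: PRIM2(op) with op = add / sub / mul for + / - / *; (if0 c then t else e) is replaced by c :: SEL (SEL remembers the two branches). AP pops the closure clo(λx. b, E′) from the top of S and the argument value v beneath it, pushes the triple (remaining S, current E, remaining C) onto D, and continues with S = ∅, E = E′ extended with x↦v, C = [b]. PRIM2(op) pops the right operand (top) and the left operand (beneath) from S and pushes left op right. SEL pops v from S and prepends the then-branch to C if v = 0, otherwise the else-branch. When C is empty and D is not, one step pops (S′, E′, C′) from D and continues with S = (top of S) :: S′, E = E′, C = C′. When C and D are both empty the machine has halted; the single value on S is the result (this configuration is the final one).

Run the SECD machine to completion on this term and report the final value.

[0] [S=∅ | E=∅ | C=[((λz. ((λw. (let x = z in x)) (z + z))) ((λu. 1) (if0 4 then 7 else 7)))] | D=∅]
[1] [S=∅ | E=∅ | C=[((λu. 1) (if0 4 then 7 else 7)) :: (λz. ((λw. (let x = z in x)) (z + z))) :: AP] | D=∅]
[2] [S=∅ | E=∅ | C=[(if0 4 then 7 else 7) :: (λu. 1) :: AP :: (λz. ((λw. (let x = z in x)) (z + z))) :: AP] | D=∅]
[3] [S=∅ | E=∅ | C=[4 :: SEL :: (λu. 1) :: AP :: (λz. ((λw. (let x = z in x)) (z + z))) :: AP] | D=∅]
[4] [S=[4] | E=∅ | C=[SEL :: (λu. 1) :: AP :: (λz. ((λw. (let x = z in x)) (z + z))) :: AP] | D=∅]
[5] [S=∅ | E=∅ | C=[7 :: (λu. 1) :: AP :: (λz. ((λw. (let x = z in x)) (z + z))) :: AP] | D=∅]
[6] [S=[7] | E=∅ | C=[(λu. 1) :: AP :: (λz. ((λw. (let x = z in x)) (z + z))) :: AP] | D=∅]
[7] [S=[clo(λu. 1, ∅) :: 7] | E=∅ | C=[AP :: (λz. ((λw. (let x = z in x)) (z + z))) :: AP] | D=∅]
[8] [S=∅ | E={u↦7} | C=[1] | D=[(∅, ∅, [(λz. ((λw. (let x = z in x)) (z + z))) :: AP])]]
[9] [S=[1] | E={u↦7} | C=∅ | D=[(∅, ∅, [(λz. ((λw. (let x = z in x)) (z + z))) :: AP])]]
[10] [S=[1] | E=∅ | C=[(λz. ((λw. (let x = z in x)) (z + z))) :: AP] | D=∅]
[11] [S=[clo(λz. ((λw. (let x = z in x)) (z + z)), ∅) :: 1] | E=∅ | C=[AP] | D=∅]
[12] [S=∅ | E={z↦1} | C=[((λw. (let x = z in x)) (z + z))] | D=[(∅, ∅, ∅)]]
[13] [S=∅ | E={z↦1} | C=[(z + z) :: (λw. (let x = z in x)) :: AP] | D=[(∅, ∅, ∅)]]
[14] [S=∅ | E={z↦1} | C=[z :: z :: PRIM2(add) :: (λw. (let x = z in x)) :: AP] | D=[(∅, ∅, ∅)]]
[15] [S=[1] | E={z↦1} | C=[z :: PRIM2(add) :: (λw. (let x = z in x)) :: AP] | D=[(∅, ∅, ∅)]]
[16] [S=[1 :: 1] | E={z↦1} | C=[PRIM2(add) :: (λw. (let x = z in x)) :: AP] | D=[(∅, ∅, ∅)]]
[17] [S=[2] | E={z↦1} | C=[(λw. (let x = z in x)) :: AP] | D=[(∅, ∅, ∅)]]
[18] [S=[clo(λw. (let x = z in x), {z↦1}) :: 2] | E={z↦1} | C=[AP] | D=[(∅, ∅, ∅)]]
[19] [S=∅ | E={w↦2, z↦1} | C=[(let x = z in x)] | D=[(∅, {z↦1}, ∅) :: (∅, ∅, ∅)]]
[20] [S=∅ | E={w↦2, z↦1} | C=[z :: (λx. x) :: AP] | D=[(∅, {z↦1}, ∅) :: (∅, ∅, ∅)]]
[21] [S=[1] | E={w↦2, z↦1} | C=[(λx. x) :: AP] | D=[(∅, {z↦1}, ∅) :: (∅, ∅, ∅)]]
[22] [S=[clo(λx. x, {w↦2, z↦1}) :: 1] | E={w↦2, z↦1} | C=[AP] | D=[(∅, {z↦1}, ∅) :: (∅, ∅, ∅)]]
[23] [S=∅ | E={x↦1, w↦2, z↦1} | C=[x] | D=[(∅, {w↦2, z↦1}, ∅) :: (∅, {z↦1}, ∅) :: (∅, ∅, ∅)]]
[24] [S=[1] | E={x↦1, w↦2, z↦1} | C=∅ | D=[(∅, {w↦2, z↦1}, ∅) :: (∅, {z↦1}, ∅) :: (∅, ∅, ∅)]]
[25] [S=[1] | E={w↦2, z↦1} | C=∅ | D=[(∅, {z↦1}, ∅) :: (∅, ∅, ∅)]]
[26] [S=[1] | E={z↦1} | C=∅ | D=[(∅, ∅, ∅)]]
[27] [S=[1] | E=∅ | C=∅ | D=∅]
→ final value 1

Answer: 1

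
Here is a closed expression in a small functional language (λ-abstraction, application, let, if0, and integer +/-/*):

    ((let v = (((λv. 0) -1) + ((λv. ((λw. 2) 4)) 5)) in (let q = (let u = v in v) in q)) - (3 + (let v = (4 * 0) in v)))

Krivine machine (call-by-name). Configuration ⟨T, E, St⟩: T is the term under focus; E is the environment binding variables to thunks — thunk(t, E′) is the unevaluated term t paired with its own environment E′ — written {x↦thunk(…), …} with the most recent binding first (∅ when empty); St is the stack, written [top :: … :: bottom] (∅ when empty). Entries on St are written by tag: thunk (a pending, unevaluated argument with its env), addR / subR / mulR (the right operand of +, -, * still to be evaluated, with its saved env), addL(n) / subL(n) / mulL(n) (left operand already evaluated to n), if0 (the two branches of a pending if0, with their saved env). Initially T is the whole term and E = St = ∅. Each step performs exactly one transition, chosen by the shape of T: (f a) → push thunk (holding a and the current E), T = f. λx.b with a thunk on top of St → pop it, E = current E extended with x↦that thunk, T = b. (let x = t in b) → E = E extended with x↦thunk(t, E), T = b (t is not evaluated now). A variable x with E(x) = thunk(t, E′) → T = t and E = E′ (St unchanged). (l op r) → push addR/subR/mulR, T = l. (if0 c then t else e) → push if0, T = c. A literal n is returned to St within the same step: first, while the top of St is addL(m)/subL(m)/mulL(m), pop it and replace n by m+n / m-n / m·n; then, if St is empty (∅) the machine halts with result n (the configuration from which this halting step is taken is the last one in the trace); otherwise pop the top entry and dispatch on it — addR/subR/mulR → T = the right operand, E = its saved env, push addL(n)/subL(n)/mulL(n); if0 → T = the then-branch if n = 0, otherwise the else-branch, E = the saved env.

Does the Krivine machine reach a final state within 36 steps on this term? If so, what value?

0. [T=((let v = (((λv. 0) -1) + ((λv. ((λw. 2) 4)) 5)) in (let q = (let u = v in v) in q)) - (3 + (let v = (4 * 0) in v))) | E=∅ | St=∅]
1. [T=(let v = (((λv. 0) -1) + ((λv. ((λw. 2) 4)) 5)) in (let q = (let u = v in v) in q)) | E=∅ | St=[subR]]
2. [T=(let q = (let u = v in v) in q) | E={v↦thunk((((λv. 0) -1) + ((λv. ((λw. 2) 4)) 5)), ∅)} | St=[subR]]
3. [T=q | E={q↦thunk((let u = v in v), {v↦thunk((((λv. 0) -1) + ((λv. ((λw. 2) 4)) 5)), ∅)}), v↦thunk((((λv. 0) -1) + ((λv. ((λw. 2) 4)) 5)), ∅)} | St=[subR]]
4. [T=(let u = v in v) | E={v↦thunk((((λv. 0) -1) + ((λv. ((λw. 2) 4)) 5)), ∅)} | St=[subR]]
5. [T=v | E={u↦thunk(v, {v↦thunk((((λv. 0) -1) + ((λv. ((λw. 2) 4)) 5)), ∅)}), v↦thunk((((λv. 0) -1) + ((λv. ((λw. 2) 4)) 5)), ∅)} | St=[subR]]
6. [T=(((λv. 0) -1) + ((λv. ((λw. 2) 4)) 5)) | E=∅ | St=[subR]]
7. [T=((λv. 0) -1) | E=∅ | St=[addR :: subR]]
8. [T=(λv. 0) | E=∅ | St=[thunk :: addR :: subR]]
9. [T=0 | E={v↦thunk(-1, ∅)} | St=[addR :: subR]]
10. [T=((λv. ((λw. 2) 4)) 5) | E=∅ | St=[addL(0) :: subR]]
11. [T=(λv. ((λw. 2) 4)) | E=∅ | St=[thunk :: addL(0) :: subR]]
12. [T=((λw. 2) 4) | E={v↦thunk(5, ∅)} | St=[addL(0) :: subR]]
13. [T=(λw. 2) | E={v↦thunk(5, ∅)} | St=[thunk :: addL(0) :: subR]]
14. [T=2 | E={w↦thunk(4, {v↦thunk(5, ∅)}), v↦thunk(5, ∅)} | St=[addL(0) :: subR]]
15. [T=(3 + (let v = (4 * 0) in v)) | E=∅ | St=[subL(2)]]
16. [T=3 | E=∅ | St=[addR :: subL(2)]]
17. [T=(let v = (4 * 0) in v) | E=∅ | St=[addL(3) :: subL(2)]]
18. [T=v | E={v↦thunk((4 * 0), ∅)} | St=[addL(3) :: subL(2)]]
19. [T=(4 * 0) | E=∅ | St=[addL(3) :: subL(2)]]
20. [T=4 | E=∅ | St=[mulR :: addL(3) :: subL(2)]]
21. [T=0 | E=∅ | St=[mulL(4) :: addL(3) :: subL(2)]]
→ final value -1

Answer: -1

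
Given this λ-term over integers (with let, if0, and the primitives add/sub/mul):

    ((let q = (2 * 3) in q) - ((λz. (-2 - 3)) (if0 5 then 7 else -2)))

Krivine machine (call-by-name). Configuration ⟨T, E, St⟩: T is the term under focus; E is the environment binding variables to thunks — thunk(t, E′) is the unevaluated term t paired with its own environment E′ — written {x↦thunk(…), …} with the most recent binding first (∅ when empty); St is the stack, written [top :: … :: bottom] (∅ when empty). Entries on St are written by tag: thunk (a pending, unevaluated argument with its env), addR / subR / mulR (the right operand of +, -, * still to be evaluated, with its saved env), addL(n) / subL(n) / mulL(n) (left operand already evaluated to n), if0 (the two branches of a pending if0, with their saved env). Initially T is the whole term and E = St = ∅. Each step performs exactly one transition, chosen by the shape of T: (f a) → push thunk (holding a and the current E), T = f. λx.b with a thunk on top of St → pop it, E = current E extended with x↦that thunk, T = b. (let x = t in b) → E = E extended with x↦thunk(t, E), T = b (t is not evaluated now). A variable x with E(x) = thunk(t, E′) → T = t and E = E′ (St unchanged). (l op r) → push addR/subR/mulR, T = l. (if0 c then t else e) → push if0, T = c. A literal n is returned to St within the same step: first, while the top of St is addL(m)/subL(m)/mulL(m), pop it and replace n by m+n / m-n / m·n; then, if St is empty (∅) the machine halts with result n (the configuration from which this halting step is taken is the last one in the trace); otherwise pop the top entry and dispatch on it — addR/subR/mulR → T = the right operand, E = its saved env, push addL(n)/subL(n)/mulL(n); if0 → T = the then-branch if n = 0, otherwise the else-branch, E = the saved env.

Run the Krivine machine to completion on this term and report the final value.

Answer: 11

Machine steps:
[0] [T=((let q = (2 * 3) in q) - ((λz. (-2 - 3)) (if0 5 then 7 else -2))) | E=∅ | St=∅]
[1] [T=(let q = (2 * 3) in q) | E=∅ | St=[subR]]
[2] [T=q | E={q↦thunk((2 * 3), ∅)} | St=[subR]]
[3] [T=(2 * 3) | E=∅ | St=[subR]]
[4] [T=2 | E=∅ | St=[mulR :: subR]]
[5] [T=3 | E=∅ | St=[mulL(2) :: subR]]
[6] [T=((λz. (-2 - 3)) (if0 5 then 7 else -2)) | E=∅ | St=[subL(6)]]
[7] [T=(λz. (-2 - 3)) | E=∅ | St=[thunk :: subL(6)]]
[8] [T=(-2 - 3) | E={z↦thunk((if0 5 then 7 else -2), ∅)} | St=[subL(6)]]
[9] [T=-2 | E={z↦thunk((if0 5 then 7 else -2), ∅)} | St=[subR :: subL(6)]]
[10] [T=3 | E={z↦thunk((if0 5 then 7 else -2), ∅)} | St=[subL(-2) :: subL(6)]]
→ final value 11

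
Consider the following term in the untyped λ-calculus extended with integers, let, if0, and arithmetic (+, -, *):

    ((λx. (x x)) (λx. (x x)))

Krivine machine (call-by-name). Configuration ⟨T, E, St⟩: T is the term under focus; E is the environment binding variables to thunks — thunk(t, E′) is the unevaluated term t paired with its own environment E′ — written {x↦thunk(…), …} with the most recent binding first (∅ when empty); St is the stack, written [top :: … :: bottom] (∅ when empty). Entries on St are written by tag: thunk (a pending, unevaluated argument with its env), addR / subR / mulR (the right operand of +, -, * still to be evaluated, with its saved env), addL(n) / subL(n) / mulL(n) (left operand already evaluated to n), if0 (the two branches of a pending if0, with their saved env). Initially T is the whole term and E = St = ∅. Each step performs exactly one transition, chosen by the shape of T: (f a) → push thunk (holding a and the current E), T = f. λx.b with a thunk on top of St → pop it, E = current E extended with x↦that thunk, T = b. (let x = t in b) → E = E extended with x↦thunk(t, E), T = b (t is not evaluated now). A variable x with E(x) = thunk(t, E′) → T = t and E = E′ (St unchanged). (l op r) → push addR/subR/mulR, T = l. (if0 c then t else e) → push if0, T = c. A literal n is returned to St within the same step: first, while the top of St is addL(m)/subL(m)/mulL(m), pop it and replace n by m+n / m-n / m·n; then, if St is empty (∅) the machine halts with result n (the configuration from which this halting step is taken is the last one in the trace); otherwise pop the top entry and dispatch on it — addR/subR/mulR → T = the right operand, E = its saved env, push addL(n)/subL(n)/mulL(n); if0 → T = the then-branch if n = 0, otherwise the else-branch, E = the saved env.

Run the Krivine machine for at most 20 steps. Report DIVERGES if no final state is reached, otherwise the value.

Answer: DIVERGES (no final state within 20 steps)

Derivation:
0. <T=((λx. (x x)) (λx. (x x))), E=∅, St=∅>
1. <T=(λx. (x x)), E=∅, St=[thunk]>
2. <T=(x x), E={x↦thunk((λx. (x x)), ∅)}, St=∅>
3. <T=x, E={x↦thunk((λx. (x x)), ∅)}, St=[thunk]>
4. <T=(λx. (x x)), E=∅, St=[thunk]>
5. <T=(x x), E={x↦thunk(x, {x↦thunk((λx. (x x)), ∅)})}, St=∅>
6. <T=x, E={x↦thunk(x, {x↦thunk((λx. (x x)), ∅)})}, St=[thunk]>
7. <T=x, E={x↦thunk((λx. (x x)), ∅)}, St=[thunk]>
8. <T=(λx. (x x)), E=∅, St=[thunk]>
9. <T=(x x), E={x↦thunk(x, {x↦thunk(x, {x↦thunk((λx. (x x)), ∅)})})}, St=∅>
10. <T=x, E={x↦thunk(x, {x↦thunk(x, {x↦thunk((λx. (x x)), ∅)})})}, St=[thunk]>
11. <T=x, E={x↦thunk(x, {x↦thunk((λx. (x x)), ∅)})}, St=[thunk]>
12. <T=x, E={x↦thunk((λx. (x x)), ∅)}, St=[thunk]>
13. <T=(λx. (x x)), E=∅, St=[thunk]>
14. <T=(x x), E={x↦thunk(x, {x↦thunk(x, {x↦thunk(x, {x↦thunk((λx. (x x)), ∅)})})})}, St=∅>
15. <T=x, E={x↦thunk(x, {x↦thunk(x, {x↦thunk(x, {x↦thunk((λx. (x x)), ∅)})})})}, St=[thunk]>
16. <T=x, E={x↦thunk(x, {x↦thunk(x, {x↦thunk((λx. (x x)), ∅)})})}, St=[thunk]>
17. <T=x, E={x↦thunk(x, {x↦thunk((λx. (x x)), ∅)})}, St=[thunk]>
18. <T=x, E={x↦thunk((λx. (x x)), ∅)}, St=[thunk]>
19. <T=(λx. (x x)), E=∅, St=[thunk]>
20. <T=(x x), E={x↦thunk(x, {x↦thunk(x, {x↦thunk(x, {x↦thunk(x, {x↦thunk((λx. (x x)), ∅)})})})})}, St=∅>
→ 20 transitions taken and the configuration is still not final: no result within 20 steps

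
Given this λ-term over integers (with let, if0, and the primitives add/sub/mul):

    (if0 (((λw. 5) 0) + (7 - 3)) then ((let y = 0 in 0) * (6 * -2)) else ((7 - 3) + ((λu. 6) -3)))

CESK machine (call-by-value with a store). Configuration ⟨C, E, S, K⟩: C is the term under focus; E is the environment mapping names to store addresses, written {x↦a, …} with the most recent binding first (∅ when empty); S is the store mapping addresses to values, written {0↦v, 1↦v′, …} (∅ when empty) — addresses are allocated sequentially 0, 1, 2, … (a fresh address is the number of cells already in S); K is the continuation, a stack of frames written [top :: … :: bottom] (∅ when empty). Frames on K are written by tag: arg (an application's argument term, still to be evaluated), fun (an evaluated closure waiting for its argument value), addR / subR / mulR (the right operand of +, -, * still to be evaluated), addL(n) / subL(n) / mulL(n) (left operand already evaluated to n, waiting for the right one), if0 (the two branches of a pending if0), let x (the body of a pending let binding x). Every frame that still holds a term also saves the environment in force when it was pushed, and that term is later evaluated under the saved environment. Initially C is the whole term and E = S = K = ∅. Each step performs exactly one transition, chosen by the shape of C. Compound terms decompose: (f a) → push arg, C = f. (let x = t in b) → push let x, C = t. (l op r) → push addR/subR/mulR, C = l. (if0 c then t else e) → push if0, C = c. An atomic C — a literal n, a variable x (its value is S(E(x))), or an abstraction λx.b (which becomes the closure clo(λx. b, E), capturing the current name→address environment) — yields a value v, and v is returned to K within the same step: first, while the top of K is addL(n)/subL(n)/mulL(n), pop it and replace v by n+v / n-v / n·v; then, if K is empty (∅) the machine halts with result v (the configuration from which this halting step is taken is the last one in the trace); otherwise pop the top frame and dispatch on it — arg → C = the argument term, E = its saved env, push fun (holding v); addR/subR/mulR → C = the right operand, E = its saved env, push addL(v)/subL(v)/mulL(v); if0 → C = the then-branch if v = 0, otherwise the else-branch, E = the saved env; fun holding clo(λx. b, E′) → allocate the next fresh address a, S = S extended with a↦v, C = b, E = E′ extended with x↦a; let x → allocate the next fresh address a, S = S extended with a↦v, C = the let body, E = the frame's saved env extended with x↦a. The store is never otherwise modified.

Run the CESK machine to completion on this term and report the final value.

[0] ⟨C=(if0 (((λw. 5) 0) + (7 - 3)) then ((let y = 0 in 0) * (6 * -2)) else ((7 - 3) + ((λu. 6) -3))); E=∅; S=∅; K=∅⟩
[1] ⟨C=(((λw. 5) 0) + (7 - 3)); E=∅; S=∅; K=[if0]⟩
[2] ⟨C=((λw. 5) 0); E=∅; S=∅; K=[addR :: if0]⟩
[3] ⟨C=(λw. 5); E=∅; S=∅; K=[arg :: addR :: if0]⟩
[4] ⟨C=0; E=∅; S=∅; K=[fun :: addR :: if0]⟩
[5] ⟨C=5; E={w↦0}; S={0↦0}; K=[addR :: if0]⟩
[6] ⟨C=(7 - 3); E=∅; S={0↦0}; K=[addL(5) :: if0]⟩
[7] ⟨C=7; E=∅; S={0↦0}; K=[subR :: addL(5) :: if0]⟩
[8] ⟨C=3; E=∅; S={0↦0}; K=[subL(7) :: addL(5) :: if0]⟩
[9] ⟨C=((7 - 3) + ((λu. 6) -3)); E=∅; S={0↦0}; K=∅⟩
[10] ⟨C=(7 - 3); E=∅; S={0↦0}; K=[addR]⟩
[11] ⟨C=7; E=∅; S={0↦0}; K=[subR :: addR]⟩
[12] ⟨C=3; E=∅; S={0↦0}; K=[subL(7) :: addR]⟩
[13] ⟨C=((λu. 6) -3); E=∅; S={0↦0}; K=[addL(4)]⟩
[14] ⟨C=(λu. 6); E=∅; S={0↦0}; K=[arg :: addL(4)]⟩
[15] ⟨C=-3; E=∅; S={0↦0}; K=[fun :: addL(4)]⟩
[16] ⟨C=6; E={u↦1}; S={0↦0, 1↦-3}; K=[addL(4)]⟩
→ final value 10

Answer: 10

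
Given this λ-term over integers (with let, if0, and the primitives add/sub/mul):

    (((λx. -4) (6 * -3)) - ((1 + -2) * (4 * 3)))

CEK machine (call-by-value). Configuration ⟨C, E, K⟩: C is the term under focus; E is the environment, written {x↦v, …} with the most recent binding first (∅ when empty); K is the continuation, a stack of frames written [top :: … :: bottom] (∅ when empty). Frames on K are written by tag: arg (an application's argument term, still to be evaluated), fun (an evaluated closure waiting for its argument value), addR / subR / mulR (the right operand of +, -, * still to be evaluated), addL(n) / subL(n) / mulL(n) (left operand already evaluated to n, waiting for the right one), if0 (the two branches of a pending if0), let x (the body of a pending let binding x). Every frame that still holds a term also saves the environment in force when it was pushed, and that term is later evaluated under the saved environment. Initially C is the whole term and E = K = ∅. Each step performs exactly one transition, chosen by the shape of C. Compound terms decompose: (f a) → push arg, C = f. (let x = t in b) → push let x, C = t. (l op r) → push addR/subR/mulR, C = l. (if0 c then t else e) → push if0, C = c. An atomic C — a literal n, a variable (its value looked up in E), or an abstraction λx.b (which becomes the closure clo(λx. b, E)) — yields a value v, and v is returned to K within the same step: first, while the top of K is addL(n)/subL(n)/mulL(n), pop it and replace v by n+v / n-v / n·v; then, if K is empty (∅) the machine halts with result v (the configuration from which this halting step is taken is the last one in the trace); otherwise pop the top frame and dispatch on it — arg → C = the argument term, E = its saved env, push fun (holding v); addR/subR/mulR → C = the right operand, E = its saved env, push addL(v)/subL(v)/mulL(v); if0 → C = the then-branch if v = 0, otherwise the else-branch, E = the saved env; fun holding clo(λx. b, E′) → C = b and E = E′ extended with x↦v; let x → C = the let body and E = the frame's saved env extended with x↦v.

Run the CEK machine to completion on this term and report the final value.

Answer: 8

Execution trace:
[0] [C=(((λx. -4) (6 * -3)) - ((1 + -2) * (4 * 3))) | E=∅ | K=∅]
[1] [C=((λx. -4) (6 * -3)) | E=∅ | K=[subR]]
[2] [C=(λx. -4) | E=∅ | K=[arg :: subR]]
[3] [C=(6 * -3) | E=∅ | K=[fun :: subR]]
[4] [C=6 | E=∅ | K=[mulR :: fun :: subR]]
[5] [C=-3 | E=∅ | K=[mulL(6) :: fun :: subR]]
[6] [C=-4 | E={x↦-18} | K=[subR]]
[7] [C=((1 + -2) * (4 * 3)) | E=∅ | K=[subL(-4)]]
[8] [C=(1 + -2) | E=∅ | K=[mulR :: subL(-4)]]
[9] [C=1 | E=∅ | K=[addR :: mulR :: subL(-4)]]
[10] [C=-2 | E=∅ | K=[addL(1) :: mulR :: subL(-4)]]
[11] [C=(4 * 3) | E=∅ | K=[mulL(-1) :: subL(-4)]]
[12] [C=4 | E=∅ | K=[mulR :: mulL(-1) :: subL(-4)]]
[13] [C=3 | E=∅ | K=[mulL(4) :: mulL(-1) :: subL(-4)]]
→ final value 8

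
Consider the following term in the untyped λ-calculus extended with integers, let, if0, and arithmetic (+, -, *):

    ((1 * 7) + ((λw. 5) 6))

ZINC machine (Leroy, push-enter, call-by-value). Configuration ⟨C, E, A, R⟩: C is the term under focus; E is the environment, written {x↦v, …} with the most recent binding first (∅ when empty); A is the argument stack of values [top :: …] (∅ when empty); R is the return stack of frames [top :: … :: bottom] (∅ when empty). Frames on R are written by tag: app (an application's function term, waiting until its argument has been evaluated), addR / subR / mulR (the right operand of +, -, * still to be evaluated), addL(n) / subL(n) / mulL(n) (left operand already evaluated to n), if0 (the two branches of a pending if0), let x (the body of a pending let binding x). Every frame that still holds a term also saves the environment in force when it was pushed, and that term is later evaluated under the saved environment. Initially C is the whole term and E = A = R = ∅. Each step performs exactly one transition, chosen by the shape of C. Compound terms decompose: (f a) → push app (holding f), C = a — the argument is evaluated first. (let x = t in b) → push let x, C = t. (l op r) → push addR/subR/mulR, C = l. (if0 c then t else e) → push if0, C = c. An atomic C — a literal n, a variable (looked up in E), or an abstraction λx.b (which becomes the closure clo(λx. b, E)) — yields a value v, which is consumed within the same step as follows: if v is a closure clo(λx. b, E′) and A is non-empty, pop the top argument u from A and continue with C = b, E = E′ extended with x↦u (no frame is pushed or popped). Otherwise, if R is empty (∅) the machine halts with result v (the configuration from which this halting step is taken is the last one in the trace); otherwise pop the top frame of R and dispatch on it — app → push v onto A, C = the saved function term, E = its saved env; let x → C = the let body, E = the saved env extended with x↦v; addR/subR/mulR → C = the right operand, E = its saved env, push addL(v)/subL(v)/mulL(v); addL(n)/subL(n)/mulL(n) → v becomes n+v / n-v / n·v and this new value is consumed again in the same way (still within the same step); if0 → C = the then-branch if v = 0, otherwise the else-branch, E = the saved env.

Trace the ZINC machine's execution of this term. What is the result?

step 0: [C=((1 * 7) + ((λw. 5) 6)) | E=∅ | A=∅ | R=∅]
step 1: [C=(1 * 7) | E=∅ | A=∅ | R=[addR]]
step 2: [C=1 | E=∅ | A=∅ | R=[mulR :: addR]]
step 3: [C=7 | E=∅ | A=∅ | R=[mulL(1) :: addR]]
step 4: [C=((λw. 5) 6) | E=∅ | A=∅ | R=[addL(7)]]
step 5: [C=6 | E=∅ | A=∅ | R=[app :: addL(7)]]
step 6: [C=(λw. 5) | E=∅ | A=[6] | R=[addL(7)]]
step 7: [C=5 | E={w↦6} | A=∅ | R=[addL(7)]]
→ final value 12

Answer: 12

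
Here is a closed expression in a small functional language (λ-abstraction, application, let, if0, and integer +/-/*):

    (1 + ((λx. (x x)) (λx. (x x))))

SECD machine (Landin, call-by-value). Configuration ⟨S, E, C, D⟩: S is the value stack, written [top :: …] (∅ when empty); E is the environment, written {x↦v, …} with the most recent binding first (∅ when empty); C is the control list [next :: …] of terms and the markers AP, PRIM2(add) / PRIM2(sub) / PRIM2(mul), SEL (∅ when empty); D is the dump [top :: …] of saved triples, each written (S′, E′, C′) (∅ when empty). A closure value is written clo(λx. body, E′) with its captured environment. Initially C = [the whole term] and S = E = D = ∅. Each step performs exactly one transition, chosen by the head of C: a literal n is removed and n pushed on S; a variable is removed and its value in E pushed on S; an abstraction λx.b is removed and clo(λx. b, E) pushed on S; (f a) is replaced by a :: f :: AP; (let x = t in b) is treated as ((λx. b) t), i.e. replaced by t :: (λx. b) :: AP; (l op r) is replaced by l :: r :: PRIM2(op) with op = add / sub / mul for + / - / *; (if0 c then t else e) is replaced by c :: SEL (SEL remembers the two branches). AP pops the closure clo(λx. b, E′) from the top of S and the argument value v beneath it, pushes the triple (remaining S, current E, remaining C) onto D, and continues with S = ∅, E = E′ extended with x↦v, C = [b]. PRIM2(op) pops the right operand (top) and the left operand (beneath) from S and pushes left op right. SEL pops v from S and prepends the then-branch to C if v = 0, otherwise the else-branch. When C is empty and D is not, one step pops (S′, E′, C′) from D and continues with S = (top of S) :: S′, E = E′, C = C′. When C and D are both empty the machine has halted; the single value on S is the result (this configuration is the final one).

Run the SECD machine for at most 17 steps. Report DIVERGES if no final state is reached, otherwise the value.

Answer: DIVERGES (no final state within 17 steps)

Execution trace:
t=0: ⟨S=∅; E=∅; C=[(1 + ((λx. (x x)) (λx. (x x))))]; D=∅⟩
t=1: ⟨S=∅; E=∅; C=[1 :: ((λx. (x x)) (λx. (x x))) :: PRIM2(add)]; D=∅⟩
t=2: ⟨S=[1]; E=∅; C=[((λx. (x x)) (λx. (x x))) :: PRIM2(add)]; D=∅⟩
t=3: ⟨S=[1]; E=∅; C=[(λx. (x x)) :: (λx. (x x)) :: AP :: PRIM2(add)]; D=∅⟩
t=4: ⟨S=[clo(λx. (x x), ∅) :: 1]; E=∅; C=[(λx. (x x)) :: AP :: PRIM2(add)]; D=∅⟩
t=5: ⟨S=[clo(λx. (x x), ∅) :: clo(λx. (x x), ∅) :: 1]; E=∅; C=[AP :: PRIM2(add)]; D=∅⟩
t=6: ⟨S=∅; E={x↦clo(λx. (x x), ∅)}; C=[(x x)]; D=[([1], ∅, [PRIM2(add)])]⟩
t=7: ⟨S=∅; E={x↦clo(λx. (x x), ∅)}; C=[x :: x :: AP]; D=[([1], ∅, [PRIM2(add)])]⟩
t=8: ⟨S=[clo(λx. (x x), ∅)]; E={x↦clo(λx. (x x), ∅)}; C=[x :: AP]; D=[([1], ∅, [PRIM2(add)])]⟩
t=9: ⟨S=[clo(λx. (x x), ∅) :: clo(λx. (x x), ∅)]; E={x↦clo(λx. (x x), ∅)}; C=[AP]; D=[([1], ∅, [PRIM2(add)])]⟩
t=10: ⟨S=∅; E={x↦clo(λx. (x x), ∅)}; C=[(x x)]; D=[(∅, {x↦clo(λx. (x x), ∅)}, ∅) :: ([1], ∅, [PRIM2(add)])]⟩
t=11: ⟨S=∅; E={x↦clo(λx. (x x), ∅)}; C=[x :: x :: AP]; D=[(∅, {x↦clo(λx. (x x), ∅)}, ∅) :: ([1], ∅, [PRIM2(add)])]⟩
t=12: ⟨S=[clo(λx. (x x), ∅)]; E={x↦clo(λx. (x x), ∅)}; C=[x :: AP]; D=[(∅, {x↦clo(λx. (x x), ∅)}, ∅) :: ([1], ∅, [PRIM2(add)])]⟩
t=13: ⟨S=[clo(λx. (x x), ∅) :: clo(λx. (x x), ∅)]; E={x↦clo(λx. (x x), ∅)}; C=[AP]; D=[(∅, {x↦clo(λx. (x x), ∅)}, ∅) :: ([1], ∅, [PRIM2(add)])]⟩
t=14: ⟨S=∅; E={x↦clo(λx. (x x), ∅)}; C=[(x x)]; D=[(∅, {x↦clo(λx. (x x), ∅)}, ∅) :: (∅, {x↦clo(λx. (x x), ∅)}, ∅) :: ([1], ∅, [PRIM2(add)])]⟩
t=15: ⟨S=∅; E={x↦clo(λx. (x x), ∅)}; C=[x :: x :: AP]; D=[(∅, {x↦clo(λx. (x x), ∅)}, ∅) :: (∅, {x↦clo(λx. (x x), ∅)}, ∅) :: ([1], ∅, [PRIM2(add)])]⟩
t=16: ⟨S=[clo(λx. (x x), ∅)]; E={x↦clo(λx. (x x), ∅)}; C=[x :: AP]; D=[(∅, {x↦clo(λx. (x x), ∅)}, ∅) :: (∅, {x↦clo(λx. (x x), ∅)}, ∅) :: ([1], ∅, [PRIM2(add)])]⟩
t=17: ⟨S=[clo(λx. (x x), ∅) :: clo(λx. (x x), ∅)]; E={x↦clo(λx. (x x), ∅)}; C=[AP]; D=[(∅, {x↦clo(λx. (x x), ∅)}, ∅) :: (∅, {x↦clo(λx. (x x), ∅)}, ∅) :: ([1], ∅, [PRIM2(add)])]⟩
→ 17 transitions taken and the configuration is still not final: no result within 17 steps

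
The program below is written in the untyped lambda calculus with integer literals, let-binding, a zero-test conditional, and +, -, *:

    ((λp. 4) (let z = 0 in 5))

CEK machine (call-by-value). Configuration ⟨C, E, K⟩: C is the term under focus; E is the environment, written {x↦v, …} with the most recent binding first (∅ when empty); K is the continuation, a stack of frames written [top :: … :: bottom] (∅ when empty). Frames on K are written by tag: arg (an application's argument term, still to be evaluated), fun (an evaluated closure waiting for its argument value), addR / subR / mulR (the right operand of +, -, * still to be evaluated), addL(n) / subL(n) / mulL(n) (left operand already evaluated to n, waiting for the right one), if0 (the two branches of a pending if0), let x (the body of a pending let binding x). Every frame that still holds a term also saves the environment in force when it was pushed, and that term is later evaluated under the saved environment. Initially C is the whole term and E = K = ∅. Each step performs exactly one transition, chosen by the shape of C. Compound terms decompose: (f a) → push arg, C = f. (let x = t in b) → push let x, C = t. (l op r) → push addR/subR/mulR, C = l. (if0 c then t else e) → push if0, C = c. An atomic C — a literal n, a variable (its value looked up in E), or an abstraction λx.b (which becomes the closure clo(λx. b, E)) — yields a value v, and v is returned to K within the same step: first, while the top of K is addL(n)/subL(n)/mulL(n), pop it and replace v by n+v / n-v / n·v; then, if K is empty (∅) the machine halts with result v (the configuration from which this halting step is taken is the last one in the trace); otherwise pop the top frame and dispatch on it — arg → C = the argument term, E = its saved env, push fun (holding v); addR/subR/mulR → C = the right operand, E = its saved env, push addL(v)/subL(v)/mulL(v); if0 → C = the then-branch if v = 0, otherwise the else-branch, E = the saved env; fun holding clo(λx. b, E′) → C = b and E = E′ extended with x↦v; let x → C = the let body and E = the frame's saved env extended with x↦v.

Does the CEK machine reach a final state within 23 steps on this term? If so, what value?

step 0: ⟨C=((λp. 4) (let z = 0 in 5)); E=∅; K=∅⟩
step 1: ⟨C=(λp. 4); E=∅; K=[arg]⟩
step 2: ⟨C=(let z = 0 in 5); E=∅; K=[fun]⟩
step 3: ⟨C=0; E=∅; K=[let z :: fun]⟩
step 4: ⟨C=5; E={z↦0}; K=[fun]⟩
step 5: ⟨C=4; E={p↦5}; K=∅⟩
→ final value 4

Answer: 4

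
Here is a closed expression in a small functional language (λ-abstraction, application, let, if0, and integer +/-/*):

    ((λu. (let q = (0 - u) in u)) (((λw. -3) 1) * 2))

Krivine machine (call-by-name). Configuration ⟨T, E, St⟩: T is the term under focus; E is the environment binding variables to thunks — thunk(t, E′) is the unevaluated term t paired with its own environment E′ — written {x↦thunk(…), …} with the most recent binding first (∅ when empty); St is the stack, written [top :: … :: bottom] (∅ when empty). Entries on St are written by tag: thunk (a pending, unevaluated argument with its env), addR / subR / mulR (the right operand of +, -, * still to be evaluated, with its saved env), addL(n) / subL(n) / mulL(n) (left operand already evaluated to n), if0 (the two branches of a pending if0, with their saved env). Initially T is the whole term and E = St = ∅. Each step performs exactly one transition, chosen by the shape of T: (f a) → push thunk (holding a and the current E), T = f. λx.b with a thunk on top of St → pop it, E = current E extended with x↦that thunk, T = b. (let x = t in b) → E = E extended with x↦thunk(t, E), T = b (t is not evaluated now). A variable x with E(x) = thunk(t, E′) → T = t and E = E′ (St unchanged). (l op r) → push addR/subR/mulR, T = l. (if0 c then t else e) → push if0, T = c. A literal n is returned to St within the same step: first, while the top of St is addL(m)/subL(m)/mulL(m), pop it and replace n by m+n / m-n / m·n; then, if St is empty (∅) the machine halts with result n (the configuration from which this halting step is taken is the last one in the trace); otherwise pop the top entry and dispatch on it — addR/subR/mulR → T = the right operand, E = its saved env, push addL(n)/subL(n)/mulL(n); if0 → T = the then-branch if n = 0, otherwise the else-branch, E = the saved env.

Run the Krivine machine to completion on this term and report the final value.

Answer: -6

Machine steps:
step 0: ⟨T=((λu. (let q = (0 - u) in u)) (((λw. -3) 1) * 2)); E=∅; St=∅⟩
step 1: ⟨T=(λu. (let q = (0 - u) in u)); E=∅; St=[thunk]⟩
step 2: ⟨T=(let q = (0 - u) in u); E={u↦thunk((((λw. -3) 1) * 2), ∅)}; St=∅⟩
step 3: ⟨T=u; E={q↦thunk((0 - u), {u↦thunk((((λw. -3) 1) * 2), ∅)}), u↦thunk((((λw. -3) 1) * 2), ∅)}; St=∅⟩
step 4: ⟨T=(((λw. -3) 1) * 2); E=∅; St=∅⟩
step 5: ⟨T=((λw. -3) 1); E=∅; St=[mulR]⟩
step 6: ⟨T=(λw. -3); E=∅; St=[thunk :: mulR]⟩
step 7: ⟨T=-3; E={w↦thunk(1, ∅)}; St=[mulR]⟩
step 8: ⟨T=2; E=∅; St=[mulL(-3)]⟩
→ final value -6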